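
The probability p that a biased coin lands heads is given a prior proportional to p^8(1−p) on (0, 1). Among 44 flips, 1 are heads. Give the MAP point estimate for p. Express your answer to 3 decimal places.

The prior density ∝ p^8(1−p)^1 is the kernel of Beta(9, 2).
Data: 1 success in 44 trials. The binomial likelihood contributes p(1−p)^43, so the posterior is Beta(9+1, 2+43) = Beta(10, 45).
For Beta(a, b) with a, b > 1 the mode is (a−1)/(a+b−2) = 9/53 ≈ 0.170.

p̂_MAP = 0.170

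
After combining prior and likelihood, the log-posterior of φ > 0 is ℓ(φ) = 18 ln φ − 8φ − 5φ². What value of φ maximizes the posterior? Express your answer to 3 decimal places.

φ̂_MAP = 1.000

ℓ'(φ) = 18/φ − 8 − 10φ. Setting this to zero and multiplying by φ: 10φ² + 8φ − 18 = 0.
φ = (−8 + √(8² + 4·10·18)) / (2·10) = (−8 + √784) / 20 = (−8 + 28)/20 = 1.
ℓ''(φ) = −18/φ² − 10 < 0, confirming a maximum.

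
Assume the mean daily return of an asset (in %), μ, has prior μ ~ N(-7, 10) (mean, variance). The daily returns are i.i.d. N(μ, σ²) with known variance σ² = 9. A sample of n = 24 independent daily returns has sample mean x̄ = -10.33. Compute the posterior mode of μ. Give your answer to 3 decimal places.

n = 24, x̄ = -10.33.
For a Normal prior and Normal likelihood with known variance, the posterior is Normal; its mode equals its mean, the precision-weighted average.
Prior precision 1/σ₀² = 1/10 = 0.1; data precision n/σ² = 24/9 = 8/3.
μ̂ = (0.1·(-7) + (8/3)·(-10.33)) / (0.1 + 8/3) = (-4237/150)/(83/30) = -4237/415 ≈ -10.210.

μ̂_MAP = -10.210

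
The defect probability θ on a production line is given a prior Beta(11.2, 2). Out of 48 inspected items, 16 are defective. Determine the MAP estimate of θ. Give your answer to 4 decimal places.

Prior: Beta(11.2, 2).
Data: 16 successes in 48 trials. The binomial likelihood contributes θ^16(1−θ)^32, so the posterior is Beta(11.2+16, 2+32) = Beta(27.2, 34).
For Beta(a, b) with a, b > 1 the mode is (a−1)/(a+b−2) = 26.2/59.2 ≈ 0.4426.

θ̂_MAP = 0.4426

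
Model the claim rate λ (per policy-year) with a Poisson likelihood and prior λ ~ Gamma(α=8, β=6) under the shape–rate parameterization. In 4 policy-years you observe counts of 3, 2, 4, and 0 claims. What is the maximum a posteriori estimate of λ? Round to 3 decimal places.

λ̂_MAP = 1.600

Σxᵢ = 3+2+4+0 = 9, with n = 4.
Posterior ∝ λ^7e^(−6λ) · λ^9e^(−4λ) = λ^16e^(−10λ), i.e. Gamma(shape=17, rate=10).
The mode of a Gamma(a, b) with a ≥ 1 (shape–rate) is (a−1)/b = 16/10 ≈ 1.600.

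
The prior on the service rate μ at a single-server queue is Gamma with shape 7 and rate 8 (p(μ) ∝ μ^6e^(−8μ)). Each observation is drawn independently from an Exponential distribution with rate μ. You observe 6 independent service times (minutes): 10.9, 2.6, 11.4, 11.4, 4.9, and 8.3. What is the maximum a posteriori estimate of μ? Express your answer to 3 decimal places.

The Exponential(rate=μ) likelihood is ∝ μ^n e^(−μΣtᵢ). Here n = 6 and Σtᵢ = 10.9 + 2.6 + 11.4 + 11.4 + 4.9 + 8.3 = 49.5.
Posterior ∝ μ^6e^(−8μ) · μ^6e^(−49.5μ) = μ^12e^(−57.5μ), i.e. Gamma(13, 57.5).
Mode = (a−1)/b = 12/57.5 ≈ 0.209.

μ̂_MAP = 0.209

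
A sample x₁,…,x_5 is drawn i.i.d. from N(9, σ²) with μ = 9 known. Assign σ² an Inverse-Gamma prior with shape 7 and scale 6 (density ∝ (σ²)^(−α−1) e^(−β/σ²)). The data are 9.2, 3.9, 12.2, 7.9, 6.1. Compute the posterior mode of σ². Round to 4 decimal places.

Sum of squared deviations about the known mean: SS = (9.2−9)² + (3.9−9)² + (12.2−9)² + (7.9−9)² + (6.1−9)² = 45.91.
The Normal likelihood contributes (σ²)^(−n/2) exp(−SS/(2σ²)), so the posterior is Inverse-Gamma(α + n/2, β + SS/2) = Inverse-Gamma(9.5, 28.955).
The mode of Inverse-Gamma(a, b) is b/(a+1) = 28.955/10.5 ≈ 2.7576.

σ̂²_MAP = 2.7576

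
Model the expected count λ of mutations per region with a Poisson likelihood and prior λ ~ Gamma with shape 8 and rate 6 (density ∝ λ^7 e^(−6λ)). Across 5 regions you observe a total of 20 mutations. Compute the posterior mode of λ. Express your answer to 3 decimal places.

λ̂_MAP = 2.455

Σxᵢ = 20, n = 5.
Posterior ∝ λ^7e^(−6λ) · λ^20e^(−5λ) = λ^27e^(−11λ), i.e. Gamma(shape=28, rate=11).
The mode of a Gamma(a, b) with a ≥ 1 (shape–rate) is (a−1)/b = 27/11 ≈ 2.455.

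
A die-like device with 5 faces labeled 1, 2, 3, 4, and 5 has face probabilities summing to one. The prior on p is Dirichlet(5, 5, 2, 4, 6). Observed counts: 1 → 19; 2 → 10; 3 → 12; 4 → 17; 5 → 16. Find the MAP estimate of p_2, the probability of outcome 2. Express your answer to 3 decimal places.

MAP estimate: 0.154

The posterior is Dirichlet(αᵢ + nᵢ) = Dirichlet(24, 15, 14, 21, 22).
For a Dirichlet(a₁,…,a_K) with all aᵢ > 1, the mode has j-th component (aⱼ − 1)/(Σaᵢ − K).
Here Σaᵢ = 96 and K = 5, so p_2 = (15 − 1)/(96 − 5) = 14/91 ≈ 0.154.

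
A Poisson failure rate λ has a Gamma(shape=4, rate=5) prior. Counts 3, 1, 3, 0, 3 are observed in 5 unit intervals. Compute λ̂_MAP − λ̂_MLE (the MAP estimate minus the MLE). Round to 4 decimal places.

MAP − MLE = -0.7000

Σxᵢ = 10. Posterior is Gamma(14, 10); MAP = (14−1)/10 = 13/10 ≈ 1.30000.
MLE = x̄ = 10/5 ≈ 2.00000.
Difference = 13/10 − 10/5 = -7/10 ≈ -0.7000.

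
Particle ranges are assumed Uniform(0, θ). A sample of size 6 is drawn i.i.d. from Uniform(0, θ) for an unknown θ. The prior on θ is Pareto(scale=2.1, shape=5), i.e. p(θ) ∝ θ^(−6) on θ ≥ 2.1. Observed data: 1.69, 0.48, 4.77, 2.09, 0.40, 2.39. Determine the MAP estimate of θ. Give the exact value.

The Uniform(0, θ) likelihood is θ^(−n) for θ ≥ max(xᵢ), zero otherwise. Here max(xᵢ) = 4.77.
Posterior ∝ θ^(−6) · θ^(−6) = θ^(−12) on θ ≥ max(2.1, 4.77) = 4.77.
This density is strictly decreasing in θ, so the posterior mode lies at the lower boundary of the support.

θ̂_MAP = 4.77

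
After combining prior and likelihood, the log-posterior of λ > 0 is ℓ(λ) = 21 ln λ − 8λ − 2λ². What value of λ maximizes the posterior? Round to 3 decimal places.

λ̂_MAP = 1.500

ℓ'(λ) = 21/λ − 8 − 4λ. Setting this to zero and multiplying by λ: 4λ² + 8λ − 21 = 0.
λ = (−8 + √(8² + 4·4·21)) / (2·4) = (−8 + √400) / 8 = (−8 + 20)/8 = 3/2.
ℓ''(λ) = −21/λ² − 4 < 0, confirming a maximum.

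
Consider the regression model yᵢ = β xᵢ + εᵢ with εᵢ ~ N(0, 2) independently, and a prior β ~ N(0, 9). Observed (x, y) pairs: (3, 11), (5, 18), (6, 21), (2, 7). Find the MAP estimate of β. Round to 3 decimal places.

β̂_MAP = 3.543

log p(β | y) = −Σ(yᵢ − βxᵢ)²/(2·2) − β²/(2·9) + const.
Setting the derivative to zero: Σxᵢ(yᵢ − βxᵢ)/2 − β/9 = 0, so β = Σxᵢyᵢ / (Σxᵢ² + σ²/τ²).
Σxᵢyᵢ = 3·11 + 5·18 + 6·21 + 2·7 = 263; Σxᵢ² = 74; σ²/τ² = 2/9.
β̂_MAP = 263 / (74 + 2/9) = 263/(668/9) = 2367/668 ≈ 3.543.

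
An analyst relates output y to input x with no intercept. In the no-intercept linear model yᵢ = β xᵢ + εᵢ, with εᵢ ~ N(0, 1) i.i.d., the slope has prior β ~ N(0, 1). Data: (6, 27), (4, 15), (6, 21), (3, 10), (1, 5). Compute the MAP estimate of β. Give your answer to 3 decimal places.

log p(β | y) = −Σ(yᵢ − βxᵢ)²/(2·1) − β²/(2·1) + const.
Setting the derivative to zero: Σxᵢ(yᵢ − βxᵢ)/1 − β/1 = 0, so β = Σxᵢyᵢ / (Σxᵢ² + σ²/τ²).
Σxᵢyᵢ = 6·27 + 4·15 + 6·21 + 3·10 + 1·5 = 383; Σxᵢ² = 98; σ²/τ² = 1.
β̂_MAP = 383 / (98 + 1) = 383/99 ≈ 3.869.

β̂_MAP = 3.869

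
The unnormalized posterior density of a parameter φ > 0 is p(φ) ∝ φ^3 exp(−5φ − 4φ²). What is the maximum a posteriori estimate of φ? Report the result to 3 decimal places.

φ̂_MAP = 0.375

ℓ'(φ) = 3/φ − 5 − 8φ. Setting this to zero and multiplying by φ: 8φ² + 5φ − 3 = 0.
φ = (−5 + √(5² + 4·8·3)) / (2·8) = (−5 + √121) / 16 = (−5 + 11)/16 = 3/8.
ℓ''(φ) = −3/φ² − 8 < 0, confirming a maximum.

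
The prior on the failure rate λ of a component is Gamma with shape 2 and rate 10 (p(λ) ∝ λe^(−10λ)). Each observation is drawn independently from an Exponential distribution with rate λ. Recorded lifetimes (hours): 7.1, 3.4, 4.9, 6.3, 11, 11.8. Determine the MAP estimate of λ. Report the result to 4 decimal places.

λ̂_MAP = 0.1284

The Exponential(rate=λ) likelihood is ∝ λ^n e^(−λΣtᵢ). Here n = 6 and Σtᵢ = 7.1 + 3.4 + 4.9 + 6.3 + 11 + 11.8 = 44.5.
Posterior ∝ λe^(−10λ) · λ^6e^(−44.5λ) = λ^7e^(−54.5λ), i.e. Gamma(8, 54.5).
Mode = (a−1)/b = 7/54.5 ≈ 0.1284.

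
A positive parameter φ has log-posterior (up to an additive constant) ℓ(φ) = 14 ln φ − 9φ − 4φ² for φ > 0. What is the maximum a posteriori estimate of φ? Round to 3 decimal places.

ℓ'(φ) = 14/φ − 9 − 8φ. Setting this to zero and multiplying by φ: 8φ² + 9φ − 14 = 0.
φ = (−9 + √(9² + 4·8·14)) / (2·8) = (−9 + √529) / 16 = (−9 + 23)/16 = 7/8.
ℓ''(φ) = −14/φ² − 8 < 0, confirming a maximum.

φ̂_MAP = 0.875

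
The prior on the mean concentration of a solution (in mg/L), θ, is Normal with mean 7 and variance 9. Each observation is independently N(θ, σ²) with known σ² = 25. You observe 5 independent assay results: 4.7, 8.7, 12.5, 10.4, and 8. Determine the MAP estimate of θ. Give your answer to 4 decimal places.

n = 5; x̄ = (4.7 + 8.7 + 12.5 + 10.4 + 8)/5 = 44.3/5 = 8.86.
For a Normal prior and Normal likelihood with known variance, the posterior is Normal; its mode equals its mean, the precision-weighted average.
Prior precision 1/σ₀² = 1/9; data precision n/σ² = 5/25 = 0.2.
θ̂ = ((1/9)·7 + 0.2·8.86) / (1/9 + 0.2) = (5737/2250)/(14/45) = 5737/700 ≈ 8.1957.

θ̂_MAP = 8.1957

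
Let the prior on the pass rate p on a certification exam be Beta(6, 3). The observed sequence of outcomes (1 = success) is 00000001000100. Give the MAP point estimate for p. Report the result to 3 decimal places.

p̂_MAP = 0.333

Prior: Beta(6, 3).
Data: 2 successes in 14 trials (from the sequence). The binomial likelihood contributes p^2(1−p)^12, so the posterior is Beta(6+2, 3+12) = Beta(8, 15).
For Beta(a, b) with a, b > 1 the mode is (a−1)/(a+b−2) = 7/21 ≈ 0.333.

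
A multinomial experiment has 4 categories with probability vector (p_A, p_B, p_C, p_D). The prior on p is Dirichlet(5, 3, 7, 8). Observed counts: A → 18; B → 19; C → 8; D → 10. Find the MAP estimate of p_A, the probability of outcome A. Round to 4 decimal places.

The posterior is Dirichlet(αᵢ + nᵢ) = Dirichlet(23, 22, 15, 18).
For a Dirichlet(a₁,…,a_K) with all aᵢ > 1, the mode has j-th component (aⱼ − 1)/(Σaᵢ − K).
Here Σaᵢ = 78 and K = 4, so p_A = (23 − 1)/(78 − 4) = 22/74 ≈ 0.2973.

MAP estimate of p_A = 0.2973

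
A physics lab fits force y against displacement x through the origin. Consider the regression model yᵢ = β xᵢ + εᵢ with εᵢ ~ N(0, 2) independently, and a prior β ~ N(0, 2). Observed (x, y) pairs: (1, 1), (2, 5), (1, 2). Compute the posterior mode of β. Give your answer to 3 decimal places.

log p(β | y) = −Σ(yᵢ − βxᵢ)²/(2·2) − β²/(2·2) + const.
Setting the derivative to zero: Σxᵢ(yᵢ − βxᵢ)/2 − β/2 = 0, so β = Σxᵢyᵢ / (Σxᵢ² + σ²/τ²).
Σxᵢyᵢ = 1·1 + 2·5 + 1·2 = 13; Σxᵢ² = 6; σ²/τ² = 1.
β̂_MAP = 13 / (6 + 1) = 13/7 ≈ 1.857.

β̂_MAP = 1.857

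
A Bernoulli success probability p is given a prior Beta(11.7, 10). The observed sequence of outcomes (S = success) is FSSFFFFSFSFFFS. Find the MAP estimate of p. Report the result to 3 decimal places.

p̂_MAP = 0.466

Prior: Beta(11.7, 10).
Data: 5 successes in 14 trials (from the sequence). The binomial likelihood contributes p^5(1−p)^9, so the posterior is Beta(11.7+5, 10+9) = Beta(16.7, 19).
For Beta(a, b) with a, b > 1 the mode is (a−1)/(a+b−2) = 15.7/33.7 ≈ 0.466.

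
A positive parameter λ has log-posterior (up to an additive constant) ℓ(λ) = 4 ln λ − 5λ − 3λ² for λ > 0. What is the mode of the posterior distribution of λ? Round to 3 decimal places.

ℓ'(λ) = 4/λ − 5 − 6λ. Setting this to zero and multiplying by λ: 6λ² + 5λ − 4 = 0.
λ = (−5 + √(5² + 4·6·4)) / (2·6) = (−5 + √121) / 12 = (−5 + 11)/12 = 1/2.
ℓ''(λ) = −4/λ² − 6 < 0, confirming a maximum.

λ̂_MAP = 0.500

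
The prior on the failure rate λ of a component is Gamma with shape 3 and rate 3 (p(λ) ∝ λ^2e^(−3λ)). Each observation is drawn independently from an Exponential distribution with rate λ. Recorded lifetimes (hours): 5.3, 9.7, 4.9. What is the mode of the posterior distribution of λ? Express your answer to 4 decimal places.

λ̂_MAP = 0.2183

The Exponential(rate=λ) likelihood is ∝ λ^n e^(−λΣtᵢ). Here n = 3 and Σtᵢ = 5.3 + 9.7 + 4.9 = 19.9.
Posterior ∝ λ^2e^(−3λ) · λ^3e^(−19.9λ) = λ^5e^(−22.9λ), i.e. Gamma(6, 22.9).
Mode = (a−1)/b = 5/22.9 ≈ 0.2183.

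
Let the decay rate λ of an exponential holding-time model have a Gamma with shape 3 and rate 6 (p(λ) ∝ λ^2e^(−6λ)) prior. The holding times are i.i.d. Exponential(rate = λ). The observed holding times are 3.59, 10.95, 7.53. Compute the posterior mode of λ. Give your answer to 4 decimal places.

λ̂_MAP = 0.1781

The Exponential(rate=λ) likelihood is ∝ λ^n e^(−λΣtᵢ). Here n = 3 and Σtᵢ = 3.59 + 10.95 + 7.53 = 22.07.
Posterior ∝ λ^2e^(−6λ) · λ^3e^(−22.07λ) = λ^5e^(−28.07λ), i.e. Gamma(6, 28.07).
Mode = (a−1)/b = 5/28.07 ≈ 0.1781.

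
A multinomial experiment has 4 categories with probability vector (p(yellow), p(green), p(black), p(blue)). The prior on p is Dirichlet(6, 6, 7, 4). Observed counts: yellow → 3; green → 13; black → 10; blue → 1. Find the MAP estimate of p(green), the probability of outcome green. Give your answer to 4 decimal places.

MAP estimate of p(green) = 0.3913

The posterior is Dirichlet(αᵢ + nᵢ) = Dirichlet(9, 19, 17, 5).
For a Dirichlet(a₁,…,a_K) with all aᵢ > 1, the mode has j-th component (aⱼ − 1)/(Σaᵢ − K).
Here Σaᵢ = 50 and K = 4, so p(green) = (19 − 1)/(50 − 4) = 18/46 ≈ 0.3913.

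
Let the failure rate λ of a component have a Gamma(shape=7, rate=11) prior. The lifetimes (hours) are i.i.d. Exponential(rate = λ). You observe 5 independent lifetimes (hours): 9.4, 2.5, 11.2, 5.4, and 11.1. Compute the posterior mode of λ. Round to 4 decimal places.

The Exponential(rate=λ) likelihood is ∝ λ^n e^(−λΣtᵢ). Here n = 5 and Σtᵢ = 9.4 + 2.5 + 11.2 + 5.4 + 11.1 = 39.6.
Posterior ∝ λ^6e^(−11λ) · λ^5e^(−39.6λ) = λ^11e^(−50.6λ), i.e. Gamma(12, 50.6).
Mode = (a−1)/b = 11/50.6 ≈ 0.2174.

λ̂_MAP = 0.2174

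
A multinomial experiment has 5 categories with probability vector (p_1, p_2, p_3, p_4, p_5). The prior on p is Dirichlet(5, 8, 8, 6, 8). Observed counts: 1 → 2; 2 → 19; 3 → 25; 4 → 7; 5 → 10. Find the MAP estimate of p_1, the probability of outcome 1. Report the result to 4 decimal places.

MAP estimate: 0.0645

The posterior is Dirichlet(αᵢ + nᵢ) = Dirichlet(7, 27, 33, 13, 18).
For a Dirichlet(a₁,…,a_K) with all aᵢ > 1, the mode has j-th component (aⱼ − 1)/(Σaᵢ − K).
Here Σaᵢ = 98 and K = 5, so p_1 = (7 − 1)/(98 − 5) = 6/93 ≈ 0.0645.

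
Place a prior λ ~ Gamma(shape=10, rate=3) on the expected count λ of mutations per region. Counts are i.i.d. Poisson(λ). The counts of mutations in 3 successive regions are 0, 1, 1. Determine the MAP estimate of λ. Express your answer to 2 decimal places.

Σxᵢ = 0+1+1 = 2, with n = 3.
Posterior ∝ λ^9e^(−3λ) · λ^2e^(−3λ) = λ^11e^(−6λ), i.e. Gamma(shape=12, rate=6).
The mode of a Gamma(a, b) with a ≥ 1 (shape–rate) is (a−1)/b = 11/6 ≈ 1.83.

λ̂_MAP = 1.83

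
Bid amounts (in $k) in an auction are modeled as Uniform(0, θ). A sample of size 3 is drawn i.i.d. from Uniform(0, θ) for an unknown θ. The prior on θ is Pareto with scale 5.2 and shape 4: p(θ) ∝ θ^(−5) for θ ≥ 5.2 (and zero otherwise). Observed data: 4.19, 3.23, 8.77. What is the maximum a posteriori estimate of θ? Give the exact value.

θ̂_MAP = 8.77

The Uniform(0, θ) likelihood is θ^(−n) for θ ≥ max(xᵢ), zero otherwise. Here max(xᵢ) = 8.77.
Posterior ∝ θ^(−5) · θ^(−3) = θ^(−8) on θ ≥ max(5.2, 8.77) = 8.77.
This density is strictly decreasing in θ, so the posterior mode lies at the lower boundary of the support.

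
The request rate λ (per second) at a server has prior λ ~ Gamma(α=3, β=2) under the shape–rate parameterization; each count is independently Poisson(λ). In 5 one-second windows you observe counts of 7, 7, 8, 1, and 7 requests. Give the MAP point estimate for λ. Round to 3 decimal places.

λ̂_MAP = 4.571

Σxᵢ = 7+7+8+1+7 = 30, with n = 5.
Posterior ∝ λ^2e^(−2λ) · λ^30e^(−5λ) = λ^32e^(−7λ), i.e. Gamma(shape=33, rate=7).
The mode of a Gamma(a, b) with a ≥ 1 (shape–rate) is (a−1)/b = 32/7 ≈ 4.571.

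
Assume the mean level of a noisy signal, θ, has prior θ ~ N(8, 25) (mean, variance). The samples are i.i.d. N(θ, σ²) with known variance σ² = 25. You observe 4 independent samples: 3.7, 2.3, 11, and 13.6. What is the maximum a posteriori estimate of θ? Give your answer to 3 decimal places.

n = 4; x̄ = (3.7 + 2.3 + 11 + 13.6)/4 = 30.6/4 = 7.65.
For a Normal prior and Normal likelihood with known variance, the posterior is Normal; its mode equals its mean, the precision-weighted average.
Prior precision 1/σ₀² = 1/25 = 0.04; data precision n/σ² = 4/25 = 0.16.
θ̂ = (0.04·8 + 0.16·7.65) / (0.04 + 0.16) = 1.544/0.2 = 7.720.

θ̂_MAP = 7.720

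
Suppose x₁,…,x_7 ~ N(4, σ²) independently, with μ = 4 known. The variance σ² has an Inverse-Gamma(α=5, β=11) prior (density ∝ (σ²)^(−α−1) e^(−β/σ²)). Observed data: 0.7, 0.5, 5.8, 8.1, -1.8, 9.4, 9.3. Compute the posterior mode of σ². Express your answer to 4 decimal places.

Sum of squared deviations about the known mean: SS = (0.7−4)² + (0.5−4)² + (5.8−4)² + (8.1−4)² + (-1.8−4)² + (9.4−4)² + (9.3−4)² = 134.08.
The Normal likelihood contributes (σ²)^(−n/2) exp(−SS/(2σ²)), so the posterior is Inverse-Gamma(α + n/2, β + SS/2) = Inverse-Gamma(8.5, 78.04).
The mode of Inverse-Gamma(a, b) is b/(a+1) = 78.04/9.5 ≈ 8.2147.

σ̂²_MAP = 8.2147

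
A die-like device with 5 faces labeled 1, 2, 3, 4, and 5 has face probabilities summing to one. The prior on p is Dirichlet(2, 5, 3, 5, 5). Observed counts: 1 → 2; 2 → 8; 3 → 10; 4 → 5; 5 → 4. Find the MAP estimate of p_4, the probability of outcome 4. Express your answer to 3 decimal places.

The posterior is Dirichlet(αᵢ + nᵢ) = Dirichlet(4, 13, 13, 10, 9).
For a Dirichlet(a₁,…,a_K) with all aᵢ > 1, the mode has j-th component (aⱼ − 1)/(Σaᵢ − K).
Here Σaᵢ = 49 and K = 5, so p_4 = (10 − 1)/(49 − 5) = 9/44 ≈ 0.205.

MAP estimate: 0.205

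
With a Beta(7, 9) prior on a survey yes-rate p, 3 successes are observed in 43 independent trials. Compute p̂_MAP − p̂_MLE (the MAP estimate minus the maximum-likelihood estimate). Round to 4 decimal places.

Posterior is Beta(10, 49); MAP = (10−1)/(59−2) = 9/57 ≈ 0.15789.
MLE ignores the prior: p̂_MLE = k/n = 3/43 ≈ 0.06977.
Difference = 9/57 − 3/43 = 72/817 ≈ 0.0881.

MAP − MLE = 0.0881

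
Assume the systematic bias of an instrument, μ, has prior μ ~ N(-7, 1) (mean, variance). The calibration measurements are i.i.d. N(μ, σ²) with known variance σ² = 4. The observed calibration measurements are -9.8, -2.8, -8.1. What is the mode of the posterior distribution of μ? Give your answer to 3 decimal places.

μ̂_MAP = -6.957

n = 3; x̄ = ((-9.8) + (-2.8) + (-8.1))/3 = -20.7/3 = -6.9.
For a Normal prior and Normal likelihood with known variance, the posterior is Normal; its mode equals its mean, the precision-weighted average.
Prior precision 1/σ₀² = 1/1 = 1; data precision n/σ² = 3/4 = 0.75.
μ̂ = (1·(-7) + 0.75·(-6.9)) / (1 + 0.75) = (-12.175)/1.75 = -487/70 ≈ -6.957.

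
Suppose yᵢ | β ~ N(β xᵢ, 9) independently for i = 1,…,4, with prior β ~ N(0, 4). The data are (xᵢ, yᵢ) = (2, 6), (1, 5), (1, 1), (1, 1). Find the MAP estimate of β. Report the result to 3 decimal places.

β̂_MAP = 2.054

log p(β | y) = −Σ(yᵢ − βxᵢ)²/(2·9) − β²/(2·4) + const.
Setting the derivative to zero: Σxᵢ(yᵢ − βxᵢ)/9 − β/4 = 0, so β = Σxᵢyᵢ / (Σxᵢ² + σ²/τ²).
Σxᵢyᵢ = 2·6 + 1·5 + 1·1 + 1·1 = 19; Σxᵢ² = 7; σ²/τ² = 2.25.
β̂_MAP = 19 / (7 + 2.25) = 19/9.25 ≈ 2.054.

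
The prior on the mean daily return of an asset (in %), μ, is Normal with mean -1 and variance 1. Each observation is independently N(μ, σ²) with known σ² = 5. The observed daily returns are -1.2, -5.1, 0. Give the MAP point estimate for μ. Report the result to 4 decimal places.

n = 3; x̄ = ((-1.2) + (-5.1) + 0)/3 = -6.3/3 = -2.1.
For a Normal prior and Normal likelihood with known variance, the posterior is Normal; its mode equals its mean, the precision-weighted average.
Prior precision 1/σ₀² = 1/1 = 1; data precision n/σ² = 3/5 = 0.6.
μ̂ = (1·(-1) + 0.6·(-2.1)) / (1 + 0.6) = (-2.26)/1.6 = -1.4125.

μ̂_MAP = -1.4125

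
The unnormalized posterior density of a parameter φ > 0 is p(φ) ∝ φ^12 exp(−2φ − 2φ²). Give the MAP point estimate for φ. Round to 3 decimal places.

ℓ'(φ) = 12/φ − 2 − 4φ. Setting this to zero and multiplying by φ: 4φ² + 2φ − 12 = 0.
φ = (−2 + √(2² + 4·4·12)) / (2·4) = (−2 + √196) / 8 = (−2 + 14)/8 = 3/2.
ℓ''(φ) = −12/φ² − 4 < 0, confirming a maximum.

φ̂_MAP = 1.500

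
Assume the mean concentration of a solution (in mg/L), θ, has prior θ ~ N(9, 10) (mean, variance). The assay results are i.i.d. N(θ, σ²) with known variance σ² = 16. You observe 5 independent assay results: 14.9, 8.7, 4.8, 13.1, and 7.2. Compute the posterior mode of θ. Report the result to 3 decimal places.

θ̂_MAP = 9.561

n = 5; x̄ = (14.9 + 8.7 + 4.8 + 13.1 + 7.2)/5 = 48.7/5 = 9.74.
For a Normal prior and Normal likelihood with known variance, the posterior is Normal; its mode equals its mean, the precision-weighted average.
Prior precision 1/σ₀² = 1/10 = 0.1; data precision n/σ² = 5/16 = 0.3125.
θ̂ = (0.1·9 + 0.3125·9.74) / (0.1 + 0.3125) = 3.94375/0.4125 = 631/66 ≈ 9.561.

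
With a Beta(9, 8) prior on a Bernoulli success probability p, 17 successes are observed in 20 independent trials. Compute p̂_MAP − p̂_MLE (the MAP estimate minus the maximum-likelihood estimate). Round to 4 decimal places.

Posterior is Beta(26, 11); MAP = (26−1)/(37−2) = 25/35 ≈ 0.71429.
MLE ignores the prior: p̂_MLE = k/n = 17/20 ≈ 0.85000.
Difference = 25/35 − 17/20 = -19/140 ≈ -0.1357.

MAP − MLE = -0.1357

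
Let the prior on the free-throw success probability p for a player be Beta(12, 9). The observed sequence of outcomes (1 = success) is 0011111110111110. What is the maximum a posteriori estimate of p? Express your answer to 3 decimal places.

p̂_MAP = 0.657

Prior: Beta(12, 9).
Data: 12 successes in 16 trials (from the sequence). The binomial likelihood contributes p^12(1−p)^4, so the posterior is Beta(12+12, 9+4) = Beta(24, 13).
For Beta(a, b) with a, b > 1 the mode is (a−1)/(a+b−2) = 23/35 ≈ 0.657.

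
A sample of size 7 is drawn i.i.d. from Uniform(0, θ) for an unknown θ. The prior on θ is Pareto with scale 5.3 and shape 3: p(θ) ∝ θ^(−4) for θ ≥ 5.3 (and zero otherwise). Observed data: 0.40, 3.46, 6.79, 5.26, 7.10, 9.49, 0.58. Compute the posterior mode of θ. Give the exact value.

θ̂_MAP = 9.49

The Uniform(0, θ) likelihood is θ^(−n) for θ ≥ max(xᵢ), zero otherwise. Here max(xᵢ) = 9.49.
Posterior ∝ θ^(−4) · θ^(−7) = θ^(−11) on θ ≥ max(5.3, 9.49) = 9.49.
This density is strictly decreasing in θ, so the posterior mode lies at the lower boundary of the support.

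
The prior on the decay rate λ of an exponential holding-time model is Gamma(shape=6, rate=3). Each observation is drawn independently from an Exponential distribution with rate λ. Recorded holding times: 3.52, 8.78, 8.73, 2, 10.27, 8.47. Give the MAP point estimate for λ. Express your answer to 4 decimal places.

λ̂_MAP = 0.2457

The Exponential(rate=λ) likelihood is ∝ λ^n e^(−λΣtᵢ). Here n = 6 and Σtᵢ = 3.52 + 8.78 + 8.73 + 2 + 10.27 + 8.47 = 41.77.
Posterior ∝ λ^5e^(−3λ) · λ^6e^(−41.77λ) = λ^11e^(−44.77λ), i.e. Gamma(12, 44.77).
Mode = (a−1)/b = 11/44.77 ≈ 0.2457.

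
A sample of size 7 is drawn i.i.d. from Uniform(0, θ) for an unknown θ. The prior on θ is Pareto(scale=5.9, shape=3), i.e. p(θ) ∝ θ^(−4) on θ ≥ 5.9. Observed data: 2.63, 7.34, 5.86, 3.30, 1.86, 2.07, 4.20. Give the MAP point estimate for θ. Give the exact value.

θ̂_MAP = 7.34

The Uniform(0, θ) likelihood is θ^(−n) for θ ≥ max(xᵢ), zero otherwise. Here max(xᵢ) = 7.34.
Posterior ∝ θ^(−4) · θ^(−7) = θ^(−11) on θ ≥ max(5.9, 7.34) = 7.34.
This density is strictly decreasing in θ, so the posterior mode lies at the lower boundary of the support.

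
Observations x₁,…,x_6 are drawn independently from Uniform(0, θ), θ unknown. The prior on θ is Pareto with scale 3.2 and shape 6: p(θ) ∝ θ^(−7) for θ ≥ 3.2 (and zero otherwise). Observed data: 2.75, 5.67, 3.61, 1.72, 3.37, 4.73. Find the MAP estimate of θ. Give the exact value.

The Uniform(0, θ) likelihood is θ^(−n) for θ ≥ max(xᵢ), zero otherwise. Here max(xᵢ) = 5.67.
Posterior ∝ θ^(−7) · θ^(−6) = θ^(−13) on θ ≥ max(3.2, 5.67) = 5.67.
This density is strictly decreasing in θ, so the posterior mode lies at the lower boundary of the support.

θ̂_MAP = 5.67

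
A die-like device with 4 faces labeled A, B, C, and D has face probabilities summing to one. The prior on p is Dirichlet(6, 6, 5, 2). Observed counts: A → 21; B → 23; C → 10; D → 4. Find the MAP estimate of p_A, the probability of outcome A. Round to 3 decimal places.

The posterior is Dirichlet(αᵢ + nᵢ) = Dirichlet(27, 29, 15, 6).
For a Dirichlet(a₁,…,a_K) with all aᵢ > 1, the mode has j-th component (aⱼ − 1)/(Σaᵢ − K).
Here Σaᵢ = 77 and K = 4, so p_A = (27 − 1)/(77 − 4) = 26/73 ≈ 0.356.

MAP estimate of p_A = 0.356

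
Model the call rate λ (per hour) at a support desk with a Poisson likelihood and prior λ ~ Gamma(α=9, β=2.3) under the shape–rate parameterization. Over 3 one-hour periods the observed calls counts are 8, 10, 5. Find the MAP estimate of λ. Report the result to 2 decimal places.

λ̂_MAP = 5.85

Σxᵢ = 8+10+5 = 23, with n = 3.
Posterior ∝ λ^8e^(−2.3λ) · λ^23e^(−3λ) = λ^31e^(−5.3λ), i.e. Gamma(shape=32, rate=5.3).
The mode of a Gamma(a, b) with a ≥ 1 (shape–rate) is (a−1)/b = 31/5.3 ≈ 5.85.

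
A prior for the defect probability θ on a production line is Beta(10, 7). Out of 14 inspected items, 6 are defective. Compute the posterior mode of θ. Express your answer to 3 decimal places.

Prior: Beta(10, 7).
Data: 6 successes in 14 trials. The binomial likelihood contributes θ^6(1−θ)^8, so the posterior is Beta(10+6, 7+8) = Beta(16, 15).
For Beta(a, b) with a, b > 1 the mode is (a−1)/(a+b−2) = 15/29 ≈ 0.517.

θ̂_MAP = 0.517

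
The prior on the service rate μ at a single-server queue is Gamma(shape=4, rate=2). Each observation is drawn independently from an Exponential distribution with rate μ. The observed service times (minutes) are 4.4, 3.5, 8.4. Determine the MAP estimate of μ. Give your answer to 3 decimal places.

The Exponential(rate=μ) likelihood is ∝ μ^n e^(−μΣtᵢ). Here n = 3 and Σtᵢ = 4.4 + 3.5 + 8.4 = 16.3.
Posterior ∝ μ^3e^(−2μ) · μ^3e^(−16.3μ) = μ^6e^(−18.3μ), i.e. Gamma(7, 18.3).
Mode = (a−1)/b = 6/18.3 ≈ 0.328.

μ̂_MAP = 0.328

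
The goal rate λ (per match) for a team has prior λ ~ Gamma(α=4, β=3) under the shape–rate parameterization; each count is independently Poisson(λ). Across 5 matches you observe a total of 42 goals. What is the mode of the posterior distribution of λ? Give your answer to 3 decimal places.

Σxᵢ = 42, n = 5.
Posterior ∝ λ^3e^(−3λ) · λ^42e^(−5λ) = λ^45e^(−8λ), i.e. Gamma(shape=46, rate=8).
The mode of a Gamma(a, b) with a ≥ 1 (shape–rate) is (a−1)/b = 45/8 ≈ 5.625.

λ̂_MAP = 5.625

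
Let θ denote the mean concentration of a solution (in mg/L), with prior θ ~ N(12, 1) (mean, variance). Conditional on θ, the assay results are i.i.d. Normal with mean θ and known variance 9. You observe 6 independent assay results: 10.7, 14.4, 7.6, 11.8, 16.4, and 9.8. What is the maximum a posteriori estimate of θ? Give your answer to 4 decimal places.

n = 6; x̄ = (10.7 + 14.4 + 7.6 + 11.8 + 16.4 + 9.8)/6 = 70.7/6 = 707/60 ≈ 11.7833.
For a Normal prior and Normal likelihood with known variance, the posterior is Normal; its mode equals its mean, the precision-weighted average.
Prior precision 1/σ₀² = 1/1 = 1; data precision n/σ² = 6/9 = 2/3.
θ̂ = (1·12 + (2/3)·(707/60)) / (1 + 2/3) = (1787/90)/(5/3) = 1787/150 ≈ 11.9133.

θ̂_MAP = 11.9133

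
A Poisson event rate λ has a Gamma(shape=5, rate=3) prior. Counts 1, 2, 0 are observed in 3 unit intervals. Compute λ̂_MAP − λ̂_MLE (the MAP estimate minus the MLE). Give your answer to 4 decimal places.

Σxᵢ = 3. Posterior is Gamma(8, 6); MAP = (8−1)/6 = 7/6 ≈ 1.16667.
MLE = x̄ = 3/3 ≈ 1.00000.
Difference = 7/6 − 3/3 = 1/6 ≈ 0.1667.

MAP − MLE = 0.1667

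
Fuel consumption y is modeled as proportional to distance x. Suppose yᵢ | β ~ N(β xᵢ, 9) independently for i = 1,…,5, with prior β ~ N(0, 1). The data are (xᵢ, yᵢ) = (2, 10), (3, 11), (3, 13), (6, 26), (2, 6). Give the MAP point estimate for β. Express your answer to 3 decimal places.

β̂_MAP = 3.662

log p(β | y) = −Σ(yᵢ − βxᵢ)²/(2·9) − β²/(2·1) + const.
Setting the derivative to zero: Σxᵢ(yᵢ − βxᵢ)/9 − β/1 = 0, so β = Σxᵢyᵢ / (Σxᵢ² + σ²/τ²).
Σxᵢyᵢ = 2·10 + 3·11 + 3·13 + 6·26 + 2·6 = 260; Σxᵢ² = 62; σ²/τ² = 9.
β̂_MAP = 260 / (62 + 9) = 260/71 ≈ 3.662.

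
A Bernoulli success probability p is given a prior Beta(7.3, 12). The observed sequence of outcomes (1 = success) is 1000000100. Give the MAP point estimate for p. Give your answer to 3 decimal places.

Prior: Beta(7.3, 12).
Data: 2 successes in 10 trials (from the sequence). The binomial likelihood contributes p^2(1−p)^8, so the posterior is Beta(7.3+2, 12+8) = Beta(9.3, 20).
For Beta(a, b) with a, b > 1 the mode is (a−1)/(a+b−2) = 8.3/27.3 ≈ 0.304.

p̂_MAP = 0.304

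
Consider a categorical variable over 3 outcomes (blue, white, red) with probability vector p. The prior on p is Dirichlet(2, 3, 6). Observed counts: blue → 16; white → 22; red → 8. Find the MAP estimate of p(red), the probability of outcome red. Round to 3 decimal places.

The posterior is Dirichlet(αᵢ + nᵢ) = Dirichlet(18, 25, 14).
For a Dirichlet(a₁,…,a_K) with all aᵢ > 1, the mode has j-th component (aⱼ − 1)/(Σaᵢ − K).
Here Σaᵢ = 57 and K = 3, so p(red) = (14 − 1)/(57 − 3) = 13/54 ≈ 0.241.

MAP estimate of p(red) = 0.241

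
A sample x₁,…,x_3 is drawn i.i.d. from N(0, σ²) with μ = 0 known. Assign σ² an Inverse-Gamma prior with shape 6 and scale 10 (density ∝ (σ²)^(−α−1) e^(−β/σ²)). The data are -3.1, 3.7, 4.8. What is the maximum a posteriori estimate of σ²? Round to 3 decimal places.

Sum of squared deviations about the known mean: SS = (-3.1−0)² + (3.7−0)² + (4.8−0)² = 46.34.
The Normal likelihood contributes (σ²)^(−n/2) exp(−SS/(2σ²)), so the posterior is Inverse-Gamma(α + n/2, β + SS/2) = Inverse-Gamma(7.5, 33.17).
The mode of Inverse-Gamma(a, b) is b/(a+1) = 33.17/8.5 ≈ 3.902.

σ̂²_MAP = 3.902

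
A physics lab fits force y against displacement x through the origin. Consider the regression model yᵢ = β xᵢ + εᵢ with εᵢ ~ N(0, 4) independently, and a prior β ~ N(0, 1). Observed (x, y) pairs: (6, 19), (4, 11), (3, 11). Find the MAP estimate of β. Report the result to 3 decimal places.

log p(β | y) = −Σ(yᵢ − βxᵢ)²/(2·4) − β²/(2·1) + const.
Setting the derivative to zero: Σxᵢ(yᵢ − βxᵢ)/4 − β/1 = 0, so β = Σxᵢyᵢ / (Σxᵢ² + σ²/τ²).
Σxᵢyᵢ = 6·19 + 4·11 + 3·11 = 191; Σxᵢ² = 61; σ²/τ² = 4.
β̂_MAP = 191 / (61 + 4) = 191/65 ≈ 2.938.

β̂_MAP = 2.938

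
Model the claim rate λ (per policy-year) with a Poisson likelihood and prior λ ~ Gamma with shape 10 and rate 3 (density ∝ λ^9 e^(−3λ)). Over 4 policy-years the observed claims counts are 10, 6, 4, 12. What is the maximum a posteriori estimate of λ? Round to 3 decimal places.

Σxᵢ = 10+6+4+12 = 32, with n = 4.
Posterior ∝ λ^9e^(−3λ) · λ^32e^(−4λ) = λ^41e^(−7λ), i.e. Gamma(shape=42, rate=7).
The mode of a Gamma(a, b) with a ≥ 1 (shape–rate) is (a−1)/b = 41/7 ≈ 5.857.

λ̂_MAP = 5.857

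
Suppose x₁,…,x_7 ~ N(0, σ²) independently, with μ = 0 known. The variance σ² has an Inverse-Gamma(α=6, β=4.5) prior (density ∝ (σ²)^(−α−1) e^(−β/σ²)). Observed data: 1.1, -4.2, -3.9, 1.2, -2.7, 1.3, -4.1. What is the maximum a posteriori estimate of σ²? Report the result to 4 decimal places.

σ̂²_MAP = 3.3471

Sum of squared deviations about the known mean: SS = (1.1−0)² + (-4.2−0)² + (-3.9−0)² + (1.2−0)² + (-2.7−0)² + (1.3−0)² + (-4.1−0)² = 61.29.
The Normal likelihood contributes (σ²)^(−n/2) exp(−SS/(2σ²)), so the posterior is Inverse-Gamma(α + n/2, β + SS/2) = Inverse-Gamma(9.5, 35.145).
The mode of Inverse-Gamma(a, b) is b/(a+1) = 35.145/10.5 ≈ 3.3471.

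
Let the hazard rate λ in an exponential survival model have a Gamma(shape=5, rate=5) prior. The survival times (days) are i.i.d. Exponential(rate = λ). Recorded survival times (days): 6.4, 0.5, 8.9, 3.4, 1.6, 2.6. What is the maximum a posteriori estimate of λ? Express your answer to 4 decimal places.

λ̂_MAP = 0.3521

The Exponential(rate=λ) likelihood is ∝ λ^n e^(−λΣtᵢ). Here n = 6 and Σtᵢ = 6.4 + 0.5 + 8.9 + 3.4 + 1.6 + 2.6 = 23.4.
Posterior ∝ λ^4e^(−5λ) · λ^6e^(−23.4λ) = λ^10e^(−28.4λ), i.e. Gamma(11, 28.4).
Mode = (a−1)/b = 10/28.4 ≈ 0.3521.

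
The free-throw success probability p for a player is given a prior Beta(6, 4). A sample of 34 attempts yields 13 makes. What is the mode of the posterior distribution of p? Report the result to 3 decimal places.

p̂_MAP = 0.429

Prior: Beta(6, 4).
Data: 13 successes in 34 trials. The binomial likelihood contributes p^13(1−p)^21, so the posterior is Beta(6+13, 4+21) = Beta(19, 25).
For Beta(a, b) with a, b > 1 the mode is (a−1)/(a+b−2) = 18/42 ≈ 0.429.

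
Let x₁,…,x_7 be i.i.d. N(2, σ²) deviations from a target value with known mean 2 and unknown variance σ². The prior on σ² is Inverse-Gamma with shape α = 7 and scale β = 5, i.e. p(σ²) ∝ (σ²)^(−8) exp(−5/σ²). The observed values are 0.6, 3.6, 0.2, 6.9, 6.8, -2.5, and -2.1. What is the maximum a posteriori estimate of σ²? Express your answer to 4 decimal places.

Sum of squared deviations about the known mean: SS = (0.6−2)² + (3.6−2)² + (0.2−2)² + (6.9−2)² + (6.8−2)² + (-2.5−2)² + (-2.1−2)² = 91.87.
The Normal likelihood contributes (σ²)^(−n/2) exp(−SS/(2σ²)), so the posterior is Inverse-Gamma(α + n/2, β + SS/2) = Inverse-Gamma(10.5, 50.935).
The mode of Inverse-Gamma(a, b) is b/(a+1) = 50.935/11.5 ≈ 4.4291.

σ̂²_MAP = 4.4291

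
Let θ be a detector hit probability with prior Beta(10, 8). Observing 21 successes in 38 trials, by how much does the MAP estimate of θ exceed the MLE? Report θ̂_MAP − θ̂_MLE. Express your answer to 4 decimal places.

Posterior is Beta(31, 25); MAP = (31−1)/(56−2) = 30/54 ≈ 0.55556.
MLE ignores the prior: θ̂_MLE = k/n = 21/38 ≈ 0.55263.
Difference = 30/54 − 21/38 = 1/342 ≈ 0.0029.

MAP − MLE = 0.0029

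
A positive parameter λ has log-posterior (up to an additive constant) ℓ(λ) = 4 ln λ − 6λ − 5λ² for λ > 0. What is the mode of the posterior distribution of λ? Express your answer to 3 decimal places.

λ̂_MAP = 0.400

ℓ'(λ) = 4/λ − 6 − 10λ. Setting this to zero and multiplying by λ: 10λ² + 6λ − 4 = 0.
λ = (−6 + √(6² + 4·10·4)) / (2·10) = (−6 + √196) / 20 = (−6 + 14)/20 = 2/5.
ℓ''(λ) = −4/λ² − 10 < 0, confirming a maximum.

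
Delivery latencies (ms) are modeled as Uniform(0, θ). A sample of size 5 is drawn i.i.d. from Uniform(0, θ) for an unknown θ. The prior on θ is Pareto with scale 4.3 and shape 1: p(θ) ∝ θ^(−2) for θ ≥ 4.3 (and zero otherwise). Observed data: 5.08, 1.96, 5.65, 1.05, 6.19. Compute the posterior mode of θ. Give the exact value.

θ̂_MAP = 6.19

The Uniform(0, θ) likelihood is θ^(−n) for θ ≥ max(xᵢ), zero otherwise. Here max(xᵢ) = 6.19.
Posterior ∝ θ^(−2) · θ^(−5) = θ^(−7) on θ ≥ max(4.3, 6.19) = 6.19.
This density is strictly decreasing in θ, so the posterior mode lies at the lower boundary of the support.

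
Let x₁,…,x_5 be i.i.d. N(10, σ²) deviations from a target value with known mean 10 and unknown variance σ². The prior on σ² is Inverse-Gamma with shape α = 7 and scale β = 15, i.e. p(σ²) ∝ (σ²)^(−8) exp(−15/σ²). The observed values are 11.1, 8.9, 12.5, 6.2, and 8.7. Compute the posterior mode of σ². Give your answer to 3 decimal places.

Sum of squared deviations about the known mean: SS = (11.1−10)² + (8.9−10)² + (12.5−10)² + (6.2−10)² + (8.7−10)² = 24.8.
The Normal likelihood contributes (σ²)^(−n/2) exp(−SS/(2σ²)), so the posterior is Inverse-Gamma(α + n/2, β + SS/2) = Inverse-Gamma(9.5, 27.4).
The mode of Inverse-Gamma(a, b) is b/(a+1) = 27.4/10.5 ≈ 2.610.

σ̂²_MAP = 2.610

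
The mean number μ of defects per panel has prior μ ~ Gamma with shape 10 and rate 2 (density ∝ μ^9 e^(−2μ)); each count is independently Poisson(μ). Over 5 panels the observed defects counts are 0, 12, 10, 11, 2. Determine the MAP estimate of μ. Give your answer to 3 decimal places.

μ̂_MAP = 6.286

Σxᵢ = 0+12+10+11+2 = 35, with n = 5.
Posterior ∝ μ^9e^(−2μ) · μ^35e^(−5μ) = μ^44e^(−7μ), i.e. Gamma(shape=45, rate=7).
The mode of a Gamma(a, b) with a ≥ 1 (shape–rate) is (a−1)/b = 44/7 ≈ 6.286.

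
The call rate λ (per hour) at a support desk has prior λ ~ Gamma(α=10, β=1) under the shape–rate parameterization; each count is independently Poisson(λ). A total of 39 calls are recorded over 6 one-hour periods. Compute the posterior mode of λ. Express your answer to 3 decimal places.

Σxᵢ = 39, n = 6.
Posterior ∝ λ^9e^(−1λ) · λ^39e^(−6λ) = λ^48e^(−7λ), i.e. Gamma(shape=49, rate=7).
The mode of a Gamma(a, b) with a ≥ 1 (shape–rate) is (a−1)/b = 48/7 ≈ 6.857.

λ̂_MAP = 6.857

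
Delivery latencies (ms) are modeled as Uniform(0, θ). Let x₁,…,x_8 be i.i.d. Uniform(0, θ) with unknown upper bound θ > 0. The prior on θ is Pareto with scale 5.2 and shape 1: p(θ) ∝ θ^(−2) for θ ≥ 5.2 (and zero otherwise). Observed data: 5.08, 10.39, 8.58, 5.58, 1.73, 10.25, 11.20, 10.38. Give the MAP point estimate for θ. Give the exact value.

The Uniform(0, θ) likelihood is θ^(−n) for θ ≥ max(xᵢ), zero otherwise. Here max(xᵢ) = 11.20.
Posterior ∝ θ^(−2) · θ^(−8) = θ^(−10) on θ ≥ max(5.2, 11.20) = 11.20.
This density is strictly decreasing in θ, so the posterior mode lies at the lower boundary of the support.

θ̂_MAP = 11.20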